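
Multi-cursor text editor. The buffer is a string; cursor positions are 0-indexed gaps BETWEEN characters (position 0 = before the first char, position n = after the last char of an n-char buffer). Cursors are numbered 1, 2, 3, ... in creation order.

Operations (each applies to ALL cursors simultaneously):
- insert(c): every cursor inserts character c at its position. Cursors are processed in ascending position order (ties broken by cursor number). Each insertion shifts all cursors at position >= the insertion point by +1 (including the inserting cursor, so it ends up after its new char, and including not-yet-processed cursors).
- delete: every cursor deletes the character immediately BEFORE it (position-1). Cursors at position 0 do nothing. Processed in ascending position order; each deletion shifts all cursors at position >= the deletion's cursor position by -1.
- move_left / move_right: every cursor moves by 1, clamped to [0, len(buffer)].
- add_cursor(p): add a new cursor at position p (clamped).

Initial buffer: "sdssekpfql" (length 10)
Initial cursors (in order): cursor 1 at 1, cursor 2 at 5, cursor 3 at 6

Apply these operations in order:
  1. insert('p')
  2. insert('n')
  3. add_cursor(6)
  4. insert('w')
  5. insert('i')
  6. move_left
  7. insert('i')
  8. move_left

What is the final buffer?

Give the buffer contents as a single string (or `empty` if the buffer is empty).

After op 1 (insert('p')): buffer="spdssepkppfql" (len 13), cursors c1@2 c2@7 c3@9, authorship .1....2.3....
After op 2 (insert('n')): buffer="spndssepnkpnpfql" (len 16), cursors c1@3 c2@9 c3@12, authorship .11....22.33....
After op 3 (add_cursor(6)): buffer="spndssepnkpnpfql" (len 16), cursors c1@3 c4@6 c2@9 c3@12, authorship .11....22.33....
After op 4 (insert('w')): buffer="spnwdsswepnwkpnwpfql" (len 20), cursors c1@4 c4@8 c2@12 c3@16, authorship .111...4.222.333....
After op 5 (insert('i')): buffer="spnwidsswiepnwikpnwipfql" (len 24), cursors c1@5 c4@10 c2@15 c3@20, authorship .1111...44.2222.3333....
After op 6 (move_left): buffer="spnwidsswiepnwikpnwipfql" (len 24), cursors c1@4 c4@9 c2@14 c3@19, authorship .1111...44.2222.3333....
After op 7 (insert('i')): buffer="spnwiidsswiiepnwiikpnwiipfql" (len 28), cursors c1@5 c4@11 c2@17 c3@23, authorship .11111...444.22222.33333....
After op 8 (move_left): buffer="spnwiidsswiiepnwiikpnwiipfql" (len 28), cursors c1@4 c4@10 c2@16 c3@22, authorship .11111...444.22222.33333....

Answer: spnwiidsswiiepnwiikpnwiipfql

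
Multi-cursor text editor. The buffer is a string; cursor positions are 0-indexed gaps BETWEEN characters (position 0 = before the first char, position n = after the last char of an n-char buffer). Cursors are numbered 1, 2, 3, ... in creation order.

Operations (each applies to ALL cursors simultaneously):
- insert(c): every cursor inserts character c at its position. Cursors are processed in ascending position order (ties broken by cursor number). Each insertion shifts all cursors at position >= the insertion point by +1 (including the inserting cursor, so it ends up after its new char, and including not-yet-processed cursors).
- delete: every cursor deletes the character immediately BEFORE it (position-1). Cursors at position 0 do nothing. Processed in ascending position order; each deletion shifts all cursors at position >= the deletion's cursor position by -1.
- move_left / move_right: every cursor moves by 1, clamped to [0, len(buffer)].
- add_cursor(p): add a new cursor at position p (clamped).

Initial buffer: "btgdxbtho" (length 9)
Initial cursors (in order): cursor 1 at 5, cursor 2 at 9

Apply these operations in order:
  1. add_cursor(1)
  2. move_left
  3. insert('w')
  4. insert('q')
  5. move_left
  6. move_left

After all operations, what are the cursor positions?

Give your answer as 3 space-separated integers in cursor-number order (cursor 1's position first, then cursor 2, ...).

After op 1 (add_cursor(1)): buffer="btgdxbtho" (len 9), cursors c3@1 c1@5 c2@9, authorship .........
After op 2 (move_left): buffer="btgdxbtho" (len 9), cursors c3@0 c1@4 c2@8, authorship .........
After op 3 (insert('w')): buffer="wbtgdwxbthwo" (len 12), cursors c3@1 c1@6 c2@11, authorship 3....1....2.
After op 4 (insert('q')): buffer="wqbtgdwqxbthwqo" (len 15), cursors c3@2 c1@8 c2@14, authorship 33....11....22.
After op 5 (move_left): buffer="wqbtgdwqxbthwqo" (len 15), cursors c3@1 c1@7 c2@13, authorship 33....11....22.
After op 6 (move_left): buffer="wqbtgdwqxbthwqo" (len 15), cursors c3@0 c1@6 c2@12, authorship 33....11....22.

Answer: 6 12 0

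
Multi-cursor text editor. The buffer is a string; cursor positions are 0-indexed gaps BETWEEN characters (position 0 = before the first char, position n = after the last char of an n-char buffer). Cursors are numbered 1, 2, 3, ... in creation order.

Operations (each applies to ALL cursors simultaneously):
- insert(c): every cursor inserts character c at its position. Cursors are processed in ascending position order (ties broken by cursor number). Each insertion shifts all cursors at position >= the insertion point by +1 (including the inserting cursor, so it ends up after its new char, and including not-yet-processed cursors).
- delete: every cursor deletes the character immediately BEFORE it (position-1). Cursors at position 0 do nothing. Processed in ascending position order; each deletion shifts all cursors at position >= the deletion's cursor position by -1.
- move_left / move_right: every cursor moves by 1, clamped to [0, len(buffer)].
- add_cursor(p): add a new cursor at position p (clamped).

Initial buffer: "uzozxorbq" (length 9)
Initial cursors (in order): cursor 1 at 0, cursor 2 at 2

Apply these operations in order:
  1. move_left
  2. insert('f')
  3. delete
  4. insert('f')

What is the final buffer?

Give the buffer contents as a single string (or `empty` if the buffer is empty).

After op 1 (move_left): buffer="uzozxorbq" (len 9), cursors c1@0 c2@1, authorship .........
After op 2 (insert('f')): buffer="fufzozxorbq" (len 11), cursors c1@1 c2@3, authorship 1.2........
After op 3 (delete): buffer="uzozxorbq" (len 9), cursors c1@0 c2@1, authorship .........
After op 4 (insert('f')): buffer="fufzozxorbq" (len 11), cursors c1@1 c2@3, authorship 1.2........

Answer: fufzozxorbq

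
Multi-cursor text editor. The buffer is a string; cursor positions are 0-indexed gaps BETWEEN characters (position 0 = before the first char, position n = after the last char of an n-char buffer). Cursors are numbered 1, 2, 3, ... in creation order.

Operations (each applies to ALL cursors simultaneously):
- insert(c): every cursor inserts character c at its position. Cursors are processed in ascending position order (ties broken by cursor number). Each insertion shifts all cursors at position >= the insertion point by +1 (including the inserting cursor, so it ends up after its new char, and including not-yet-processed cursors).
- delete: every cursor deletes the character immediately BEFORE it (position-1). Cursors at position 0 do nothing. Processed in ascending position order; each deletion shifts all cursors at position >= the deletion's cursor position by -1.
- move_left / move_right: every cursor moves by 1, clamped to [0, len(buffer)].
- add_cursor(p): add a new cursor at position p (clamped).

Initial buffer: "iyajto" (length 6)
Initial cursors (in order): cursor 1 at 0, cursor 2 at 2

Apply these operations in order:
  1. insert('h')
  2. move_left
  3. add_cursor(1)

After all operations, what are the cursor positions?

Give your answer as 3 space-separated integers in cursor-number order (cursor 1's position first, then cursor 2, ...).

Answer: 0 3 1

Derivation:
After op 1 (insert('h')): buffer="hiyhajto" (len 8), cursors c1@1 c2@4, authorship 1..2....
After op 2 (move_left): buffer="hiyhajto" (len 8), cursors c1@0 c2@3, authorship 1..2....
After op 3 (add_cursor(1)): buffer="hiyhajto" (len 8), cursors c1@0 c3@1 c2@3, authorship 1..2....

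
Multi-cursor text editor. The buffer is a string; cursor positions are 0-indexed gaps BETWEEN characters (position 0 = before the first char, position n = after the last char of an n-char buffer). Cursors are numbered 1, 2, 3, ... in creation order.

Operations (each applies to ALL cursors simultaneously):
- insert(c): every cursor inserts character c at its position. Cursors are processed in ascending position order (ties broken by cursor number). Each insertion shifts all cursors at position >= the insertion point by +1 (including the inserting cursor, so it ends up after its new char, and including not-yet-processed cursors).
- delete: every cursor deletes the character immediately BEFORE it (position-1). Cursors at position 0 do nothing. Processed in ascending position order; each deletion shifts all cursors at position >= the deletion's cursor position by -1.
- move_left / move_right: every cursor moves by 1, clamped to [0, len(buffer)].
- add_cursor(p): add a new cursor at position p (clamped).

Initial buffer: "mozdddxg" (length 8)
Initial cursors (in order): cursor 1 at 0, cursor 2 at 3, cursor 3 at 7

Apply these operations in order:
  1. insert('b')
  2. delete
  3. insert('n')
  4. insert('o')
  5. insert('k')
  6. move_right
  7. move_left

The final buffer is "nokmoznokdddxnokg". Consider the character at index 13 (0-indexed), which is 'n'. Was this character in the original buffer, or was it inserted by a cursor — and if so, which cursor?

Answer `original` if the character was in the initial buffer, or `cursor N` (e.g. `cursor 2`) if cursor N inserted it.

After op 1 (insert('b')): buffer="bmozbdddxbg" (len 11), cursors c1@1 c2@5 c3@10, authorship 1...2....3.
After op 2 (delete): buffer="mozdddxg" (len 8), cursors c1@0 c2@3 c3@7, authorship ........
After op 3 (insert('n')): buffer="nmozndddxng" (len 11), cursors c1@1 c2@5 c3@10, authorship 1...2....3.
After op 4 (insert('o')): buffer="nomoznodddxnog" (len 14), cursors c1@2 c2@7 c3@13, authorship 11...22....33.
After op 5 (insert('k')): buffer="nokmoznokdddxnokg" (len 17), cursors c1@3 c2@9 c3@16, authorship 111...222....333.
After op 6 (move_right): buffer="nokmoznokdddxnokg" (len 17), cursors c1@4 c2@10 c3@17, authorship 111...222....333.
After op 7 (move_left): buffer="nokmoznokdddxnokg" (len 17), cursors c1@3 c2@9 c3@16, authorship 111...222....333.
Authorship (.=original, N=cursor N): 1 1 1 . . . 2 2 2 . . . . 3 3 3 .
Index 13: author = 3

Answer: cursor 3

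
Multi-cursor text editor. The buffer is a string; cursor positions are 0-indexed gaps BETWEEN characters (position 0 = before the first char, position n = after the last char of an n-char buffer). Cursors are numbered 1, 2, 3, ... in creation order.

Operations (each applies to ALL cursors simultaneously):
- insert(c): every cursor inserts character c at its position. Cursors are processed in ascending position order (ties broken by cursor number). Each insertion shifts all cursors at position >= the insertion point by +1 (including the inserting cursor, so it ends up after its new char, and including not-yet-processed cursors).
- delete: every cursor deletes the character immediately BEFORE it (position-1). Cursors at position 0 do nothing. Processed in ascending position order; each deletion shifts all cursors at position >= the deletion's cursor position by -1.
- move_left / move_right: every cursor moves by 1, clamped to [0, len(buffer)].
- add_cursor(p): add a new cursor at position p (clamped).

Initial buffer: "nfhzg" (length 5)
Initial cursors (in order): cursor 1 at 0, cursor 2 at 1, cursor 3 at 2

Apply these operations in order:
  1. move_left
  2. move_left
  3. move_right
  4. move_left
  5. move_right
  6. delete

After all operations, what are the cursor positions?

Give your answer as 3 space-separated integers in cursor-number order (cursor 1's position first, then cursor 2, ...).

After op 1 (move_left): buffer="nfhzg" (len 5), cursors c1@0 c2@0 c3@1, authorship .....
After op 2 (move_left): buffer="nfhzg" (len 5), cursors c1@0 c2@0 c3@0, authorship .....
After op 3 (move_right): buffer="nfhzg" (len 5), cursors c1@1 c2@1 c3@1, authorship .....
After op 4 (move_left): buffer="nfhzg" (len 5), cursors c1@0 c2@0 c3@0, authorship .....
After op 5 (move_right): buffer="nfhzg" (len 5), cursors c1@1 c2@1 c3@1, authorship .....
After op 6 (delete): buffer="fhzg" (len 4), cursors c1@0 c2@0 c3@0, authorship ....

Answer: 0 0 0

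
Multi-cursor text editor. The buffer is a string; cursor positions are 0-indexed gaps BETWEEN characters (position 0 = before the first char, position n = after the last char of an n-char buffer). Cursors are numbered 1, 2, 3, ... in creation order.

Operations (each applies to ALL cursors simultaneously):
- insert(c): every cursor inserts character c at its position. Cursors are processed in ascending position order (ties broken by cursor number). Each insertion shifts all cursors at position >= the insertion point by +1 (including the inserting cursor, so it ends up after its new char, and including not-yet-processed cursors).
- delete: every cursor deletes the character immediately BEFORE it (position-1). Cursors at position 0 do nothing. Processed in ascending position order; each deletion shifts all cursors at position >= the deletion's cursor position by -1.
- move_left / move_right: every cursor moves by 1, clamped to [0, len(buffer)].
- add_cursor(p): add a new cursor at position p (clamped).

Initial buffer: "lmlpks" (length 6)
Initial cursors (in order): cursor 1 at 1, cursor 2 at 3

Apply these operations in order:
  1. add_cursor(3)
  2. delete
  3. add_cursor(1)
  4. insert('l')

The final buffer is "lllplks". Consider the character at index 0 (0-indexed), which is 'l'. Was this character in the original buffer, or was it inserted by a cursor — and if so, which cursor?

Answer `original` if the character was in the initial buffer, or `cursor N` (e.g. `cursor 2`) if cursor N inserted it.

After op 1 (add_cursor(3)): buffer="lmlpks" (len 6), cursors c1@1 c2@3 c3@3, authorship ......
After op 2 (delete): buffer="pks" (len 3), cursors c1@0 c2@0 c3@0, authorship ...
After op 3 (add_cursor(1)): buffer="pks" (len 3), cursors c1@0 c2@0 c3@0 c4@1, authorship ...
After op 4 (insert('l')): buffer="lllplks" (len 7), cursors c1@3 c2@3 c3@3 c4@5, authorship 123.4..
Authorship (.=original, N=cursor N): 1 2 3 . 4 . .
Index 0: author = 1

Answer: cursor 1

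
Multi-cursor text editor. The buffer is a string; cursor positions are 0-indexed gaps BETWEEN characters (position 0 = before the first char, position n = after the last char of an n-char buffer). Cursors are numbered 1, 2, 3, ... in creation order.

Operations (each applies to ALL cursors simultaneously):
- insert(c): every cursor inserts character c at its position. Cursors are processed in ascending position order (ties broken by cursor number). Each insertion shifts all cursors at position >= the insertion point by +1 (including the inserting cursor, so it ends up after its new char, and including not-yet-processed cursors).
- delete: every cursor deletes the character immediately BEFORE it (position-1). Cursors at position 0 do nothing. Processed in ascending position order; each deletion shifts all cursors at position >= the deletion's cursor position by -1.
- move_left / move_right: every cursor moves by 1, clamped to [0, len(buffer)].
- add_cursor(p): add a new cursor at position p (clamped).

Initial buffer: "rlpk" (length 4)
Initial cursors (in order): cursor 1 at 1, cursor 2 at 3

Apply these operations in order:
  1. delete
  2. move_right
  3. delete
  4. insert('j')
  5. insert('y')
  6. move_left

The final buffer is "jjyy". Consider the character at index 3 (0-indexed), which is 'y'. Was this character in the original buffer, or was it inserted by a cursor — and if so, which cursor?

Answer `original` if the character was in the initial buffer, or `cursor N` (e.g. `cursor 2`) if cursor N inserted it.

Answer: cursor 2

Derivation:
After op 1 (delete): buffer="lk" (len 2), cursors c1@0 c2@1, authorship ..
After op 2 (move_right): buffer="lk" (len 2), cursors c1@1 c2@2, authorship ..
After op 3 (delete): buffer="" (len 0), cursors c1@0 c2@0, authorship 
After op 4 (insert('j')): buffer="jj" (len 2), cursors c1@2 c2@2, authorship 12
After op 5 (insert('y')): buffer="jjyy" (len 4), cursors c1@4 c2@4, authorship 1212
After op 6 (move_left): buffer="jjyy" (len 4), cursors c1@3 c2@3, authorship 1212
Authorship (.=original, N=cursor N): 1 2 1 2
Index 3: author = 2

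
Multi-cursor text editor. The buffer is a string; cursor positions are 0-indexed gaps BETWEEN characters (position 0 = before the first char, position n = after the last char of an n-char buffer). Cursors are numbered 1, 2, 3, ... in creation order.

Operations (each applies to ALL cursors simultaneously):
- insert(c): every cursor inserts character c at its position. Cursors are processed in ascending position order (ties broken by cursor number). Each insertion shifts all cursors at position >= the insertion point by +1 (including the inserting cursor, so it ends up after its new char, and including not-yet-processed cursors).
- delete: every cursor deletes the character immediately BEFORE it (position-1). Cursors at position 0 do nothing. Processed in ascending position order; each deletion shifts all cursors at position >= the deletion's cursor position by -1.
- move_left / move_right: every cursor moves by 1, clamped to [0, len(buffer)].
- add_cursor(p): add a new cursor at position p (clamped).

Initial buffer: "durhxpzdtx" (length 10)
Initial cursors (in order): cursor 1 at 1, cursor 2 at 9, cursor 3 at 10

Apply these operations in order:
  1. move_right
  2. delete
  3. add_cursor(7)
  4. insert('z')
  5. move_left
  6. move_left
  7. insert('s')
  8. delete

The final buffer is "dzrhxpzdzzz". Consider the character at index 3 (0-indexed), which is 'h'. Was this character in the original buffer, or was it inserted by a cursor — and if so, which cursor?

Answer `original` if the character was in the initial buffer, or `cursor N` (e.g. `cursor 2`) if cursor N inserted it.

Answer: original

Derivation:
After op 1 (move_right): buffer="durhxpzdtx" (len 10), cursors c1@2 c2@10 c3@10, authorship ..........
After op 2 (delete): buffer="drhxpzd" (len 7), cursors c1@1 c2@7 c3@7, authorship .......
After op 3 (add_cursor(7)): buffer="drhxpzd" (len 7), cursors c1@1 c2@7 c3@7 c4@7, authorship .......
After op 4 (insert('z')): buffer="dzrhxpzdzzz" (len 11), cursors c1@2 c2@11 c3@11 c4@11, authorship .1......234
After op 5 (move_left): buffer="dzrhxpzdzzz" (len 11), cursors c1@1 c2@10 c3@10 c4@10, authorship .1......234
After op 6 (move_left): buffer="dzrhxpzdzzz" (len 11), cursors c1@0 c2@9 c3@9 c4@9, authorship .1......234
After op 7 (insert('s')): buffer="sdzrhxpzdzssszz" (len 15), cursors c1@1 c2@13 c3@13 c4@13, authorship 1.1......223434
After op 8 (delete): buffer="dzrhxpzdzzz" (len 11), cursors c1@0 c2@9 c3@9 c4@9, authorship .1......234
Authorship (.=original, N=cursor N): . 1 . . . . . . 2 3 4
Index 3: author = original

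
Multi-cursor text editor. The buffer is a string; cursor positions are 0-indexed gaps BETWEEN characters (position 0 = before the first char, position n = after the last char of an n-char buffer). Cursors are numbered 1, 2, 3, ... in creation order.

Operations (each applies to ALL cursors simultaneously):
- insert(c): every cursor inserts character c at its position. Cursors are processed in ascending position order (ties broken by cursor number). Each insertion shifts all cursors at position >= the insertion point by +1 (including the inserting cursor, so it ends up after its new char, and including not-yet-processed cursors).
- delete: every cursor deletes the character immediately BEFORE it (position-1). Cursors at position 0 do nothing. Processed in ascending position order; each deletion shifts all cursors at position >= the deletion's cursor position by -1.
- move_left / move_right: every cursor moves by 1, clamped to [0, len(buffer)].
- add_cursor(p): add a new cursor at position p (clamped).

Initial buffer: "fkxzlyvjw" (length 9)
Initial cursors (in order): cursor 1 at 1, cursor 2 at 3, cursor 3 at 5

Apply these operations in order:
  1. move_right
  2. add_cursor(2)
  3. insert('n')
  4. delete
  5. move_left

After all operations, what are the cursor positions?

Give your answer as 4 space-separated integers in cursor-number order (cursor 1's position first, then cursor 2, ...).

Answer: 1 3 5 1

Derivation:
After op 1 (move_right): buffer="fkxzlyvjw" (len 9), cursors c1@2 c2@4 c3@6, authorship .........
After op 2 (add_cursor(2)): buffer="fkxzlyvjw" (len 9), cursors c1@2 c4@2 c2@4 c3@6, authorship .........
After op 3 (insert('n')): buffer="fknnxznlynvjw" (len 13), cursors c1@4 c4@4 c2@7 c3@10, authorship ..14..2..3...
After op 4 (delete): buffer="fkxzlyvjw" (len 9), cursors c1@2 c4@2 c2@4 c3@6, authorship .........
After op 5 (move_left): buffer="fkxzlyvjw" (len 9), cursors c1@1 c4@1 c2@3 c3@5, authorship .........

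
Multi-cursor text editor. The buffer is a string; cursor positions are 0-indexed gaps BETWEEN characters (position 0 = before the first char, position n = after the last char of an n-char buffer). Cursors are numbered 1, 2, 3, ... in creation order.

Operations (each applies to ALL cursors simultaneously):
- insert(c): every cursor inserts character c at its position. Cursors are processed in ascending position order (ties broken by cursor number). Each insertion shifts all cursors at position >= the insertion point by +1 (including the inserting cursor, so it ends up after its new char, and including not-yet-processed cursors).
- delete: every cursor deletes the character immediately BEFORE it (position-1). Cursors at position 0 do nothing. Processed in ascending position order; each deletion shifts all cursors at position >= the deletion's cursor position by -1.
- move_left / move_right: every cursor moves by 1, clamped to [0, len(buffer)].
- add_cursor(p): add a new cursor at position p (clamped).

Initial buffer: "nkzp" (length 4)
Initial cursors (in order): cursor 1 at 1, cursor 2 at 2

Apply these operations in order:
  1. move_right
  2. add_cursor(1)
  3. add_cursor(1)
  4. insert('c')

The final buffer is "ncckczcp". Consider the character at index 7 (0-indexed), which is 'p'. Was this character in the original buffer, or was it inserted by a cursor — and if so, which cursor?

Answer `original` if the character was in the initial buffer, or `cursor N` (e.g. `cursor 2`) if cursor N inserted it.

After op 1 (move_right): buffer="nkzp" (len 4), cursors c1@2 c2@3, authorship ....
After op 2 (add_cursor(1)): buffer="nkzp" (len 4), cursors c3@1 c1@2 c2@3, authorship ....
After op 3 (add_cursor(1)): buffer="nkzp" (len 4), cursors c3@1 c4@1 c1@2 c2@3, authorship ....
After op 4 (insert('c')): buffer="ncckczcp" (len 8), cursors c3@3 c4@3 c1@5 c2@7, authorship .34.1.2.
Authorship (.=original, N=cursor N): . 3 4 . 1 . 2 .
Index 7: author = original

Answer: original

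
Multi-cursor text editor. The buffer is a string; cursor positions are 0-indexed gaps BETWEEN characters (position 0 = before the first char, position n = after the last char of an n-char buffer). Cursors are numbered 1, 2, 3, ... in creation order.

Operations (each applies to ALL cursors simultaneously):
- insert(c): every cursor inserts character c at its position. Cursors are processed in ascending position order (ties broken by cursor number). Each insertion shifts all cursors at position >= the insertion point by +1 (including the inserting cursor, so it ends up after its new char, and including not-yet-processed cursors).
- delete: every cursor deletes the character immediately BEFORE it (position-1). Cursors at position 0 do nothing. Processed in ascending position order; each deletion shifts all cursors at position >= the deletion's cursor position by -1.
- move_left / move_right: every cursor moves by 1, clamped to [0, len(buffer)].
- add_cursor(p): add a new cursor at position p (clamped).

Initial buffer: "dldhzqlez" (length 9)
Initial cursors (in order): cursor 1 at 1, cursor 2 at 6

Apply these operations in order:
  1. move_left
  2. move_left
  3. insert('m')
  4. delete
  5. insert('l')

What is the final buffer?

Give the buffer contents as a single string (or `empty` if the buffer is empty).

Answer: ldldhlzqlez

Derivation:
After op 1 (move_left): buffer="dldhzqlez" (len 9), cursors c1@0 c2@5, authorship .........
After op 2 (move_left): buffer="dldhzqlez" (len 9), cursors c1@0 c2@4, authorship .........
After op 3 (insert('m')): buffer="mdldhmzqlez" (len 11), cursors c1@1 c2@6, authorship 1....2.....
After op 4 (delete): buffer="dldhzqlez" (len 9), cursors c1@0 c2@4, authorship .........
After op 5 (insert('l')): buffer="ldldhlzqlez" (len 11), cursors c1@1 c2@6, authorship 1....2.....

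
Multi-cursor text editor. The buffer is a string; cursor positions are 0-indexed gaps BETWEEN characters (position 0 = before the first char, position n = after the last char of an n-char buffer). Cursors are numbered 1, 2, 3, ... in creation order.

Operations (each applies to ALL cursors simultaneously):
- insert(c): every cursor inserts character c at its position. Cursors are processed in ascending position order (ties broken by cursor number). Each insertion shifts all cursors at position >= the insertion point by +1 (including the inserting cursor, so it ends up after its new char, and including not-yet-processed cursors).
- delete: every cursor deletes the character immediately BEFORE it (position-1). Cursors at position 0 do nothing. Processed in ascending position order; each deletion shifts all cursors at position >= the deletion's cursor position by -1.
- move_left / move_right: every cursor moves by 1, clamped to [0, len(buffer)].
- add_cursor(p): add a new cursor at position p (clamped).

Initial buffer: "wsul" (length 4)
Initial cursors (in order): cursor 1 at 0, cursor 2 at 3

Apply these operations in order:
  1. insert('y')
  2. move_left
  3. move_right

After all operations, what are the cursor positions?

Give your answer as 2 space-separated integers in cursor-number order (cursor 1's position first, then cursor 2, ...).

Answer: 1 5

Derivation:
After op 1 (insert('y')): buffer="ywsuyl" (len 6), cursors c1@1 c2@5, authorship 1...2.
After op 2 (move_left): buffer="ywsuyl" (len 6), cursors c1@0 c2@4, authorship 1...2.
After op 3 (move_right): buffer="ywsuyl" (len 6), cursors c1@1 c2@5, authorship 1...2.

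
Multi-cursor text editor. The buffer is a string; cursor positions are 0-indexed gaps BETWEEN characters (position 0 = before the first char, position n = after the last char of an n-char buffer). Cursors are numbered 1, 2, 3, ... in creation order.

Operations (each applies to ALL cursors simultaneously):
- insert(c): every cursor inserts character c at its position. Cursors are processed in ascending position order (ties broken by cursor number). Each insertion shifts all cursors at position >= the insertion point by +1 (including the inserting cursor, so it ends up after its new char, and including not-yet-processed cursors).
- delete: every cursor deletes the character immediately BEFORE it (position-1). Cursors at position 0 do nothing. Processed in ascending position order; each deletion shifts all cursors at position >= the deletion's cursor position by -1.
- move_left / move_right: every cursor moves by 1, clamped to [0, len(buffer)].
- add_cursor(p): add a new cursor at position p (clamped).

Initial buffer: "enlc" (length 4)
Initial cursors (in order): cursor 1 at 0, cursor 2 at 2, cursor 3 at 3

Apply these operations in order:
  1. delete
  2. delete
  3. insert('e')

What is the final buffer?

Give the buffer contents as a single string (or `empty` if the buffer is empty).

Answer: eeec

Derivation:
After op 1 (delete): buffer="ec" (len 2), cursors c1@0 c2@1 c3@1, authorship ..
After op 2 (delete): buffer="c" (len 1), cursors c1@0 c2@0 c3@0, authorship .
After op 3 (insert('e')): buffer="eeec" (len 4), cursors c1@3 c2@3 c3@3, authorship 123.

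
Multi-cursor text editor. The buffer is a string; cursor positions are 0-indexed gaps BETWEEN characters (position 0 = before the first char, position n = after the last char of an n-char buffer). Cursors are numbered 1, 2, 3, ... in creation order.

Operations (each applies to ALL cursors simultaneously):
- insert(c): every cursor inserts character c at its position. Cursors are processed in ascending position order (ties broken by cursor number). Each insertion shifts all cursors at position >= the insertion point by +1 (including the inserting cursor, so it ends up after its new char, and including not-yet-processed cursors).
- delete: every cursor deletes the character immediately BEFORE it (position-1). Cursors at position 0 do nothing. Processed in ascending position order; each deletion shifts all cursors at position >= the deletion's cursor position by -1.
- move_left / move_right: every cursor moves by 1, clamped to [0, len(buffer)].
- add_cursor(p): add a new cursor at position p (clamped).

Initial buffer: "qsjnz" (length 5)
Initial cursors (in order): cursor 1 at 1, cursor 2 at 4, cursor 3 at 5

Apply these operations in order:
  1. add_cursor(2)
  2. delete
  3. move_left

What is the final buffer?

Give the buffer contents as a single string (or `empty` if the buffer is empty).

After op 1 (add_cursor(2)): buffer="qsjnz" (len 5), cursors c1@1 c4@2 c2@4 c3@5, authorship .....
After op 2 (delete): buffer="j" (len 1), cursors c1@0 c4@0 c2@1 c3@1, authorship .
After op 3 (move_left): buffer="j" (len 1), cursors c1@0 c2@0 c3@0 c4@0, authorship .

Answer: j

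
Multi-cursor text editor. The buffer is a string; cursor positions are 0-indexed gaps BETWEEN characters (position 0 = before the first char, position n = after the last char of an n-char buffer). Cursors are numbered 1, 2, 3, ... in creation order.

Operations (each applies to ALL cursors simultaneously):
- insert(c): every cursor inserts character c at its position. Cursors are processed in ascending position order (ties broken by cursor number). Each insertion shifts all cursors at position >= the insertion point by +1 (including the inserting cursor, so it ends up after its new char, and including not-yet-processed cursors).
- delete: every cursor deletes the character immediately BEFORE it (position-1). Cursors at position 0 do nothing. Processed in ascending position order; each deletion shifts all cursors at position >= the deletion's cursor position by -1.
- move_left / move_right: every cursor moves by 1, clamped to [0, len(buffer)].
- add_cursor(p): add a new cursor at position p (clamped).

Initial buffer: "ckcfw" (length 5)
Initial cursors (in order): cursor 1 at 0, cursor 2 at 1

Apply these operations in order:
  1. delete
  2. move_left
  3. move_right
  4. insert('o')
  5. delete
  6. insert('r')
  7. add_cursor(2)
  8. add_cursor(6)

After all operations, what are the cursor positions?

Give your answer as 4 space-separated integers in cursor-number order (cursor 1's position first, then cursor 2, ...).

After op 1 (delete): buffer="kcfw" (len 4), cursors c1@0 c2@0, authorship ....
After op 2 (move_left): buffer="kcfw" (len 4), cursors c1@0 c2@0, authorship ....
After op 3 (move_right): buffer="kcfw" (len 4), cursors c1@1 c2@1, authorship ....
After op 4 (insert('o')): buffer="koocfw" (len 6), cursors c1@3 c2@3, authorship .12...
After op 5 (delete): buffer="kcfw" (len 4), cursors c1@1 c2@1, authorship ....
After op 6 (insert('r')): buffer="krrcfw" (len 6), cursors c1@3 c2@3, authorship .12...
After op 7 (add_cursor(2)): buffer="krrcfw" (len 6), cursors c3@2 c1@3 c2@3, authorship .12...
After op 8 (add_cursor(6)): buffer="krrcfw" (len 6), cursors c3@2 c1@3 c2@3 c4@6, authorship .12...

Answer: 3 3 2 6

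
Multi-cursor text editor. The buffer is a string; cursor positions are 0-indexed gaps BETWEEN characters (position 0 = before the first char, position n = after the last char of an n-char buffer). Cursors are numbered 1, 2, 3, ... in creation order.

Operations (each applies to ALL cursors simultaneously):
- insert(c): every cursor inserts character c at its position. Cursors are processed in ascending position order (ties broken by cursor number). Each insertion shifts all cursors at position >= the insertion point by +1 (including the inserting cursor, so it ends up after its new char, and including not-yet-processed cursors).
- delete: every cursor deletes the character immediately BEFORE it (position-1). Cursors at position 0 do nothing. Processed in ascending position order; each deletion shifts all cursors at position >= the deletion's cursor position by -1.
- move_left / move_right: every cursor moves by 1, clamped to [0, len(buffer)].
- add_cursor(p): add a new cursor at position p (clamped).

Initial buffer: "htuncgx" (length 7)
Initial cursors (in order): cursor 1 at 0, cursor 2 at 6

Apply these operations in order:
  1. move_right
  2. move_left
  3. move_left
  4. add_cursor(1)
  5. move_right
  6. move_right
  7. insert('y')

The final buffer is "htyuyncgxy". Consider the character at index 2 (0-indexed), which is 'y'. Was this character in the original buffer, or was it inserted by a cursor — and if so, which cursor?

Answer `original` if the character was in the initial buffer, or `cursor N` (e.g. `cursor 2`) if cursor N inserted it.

Answer: cursor 1

Derivation:
After op 1 (move_right): buffer="htuncgx" (len 7), cursors c1@1 c2@7, authorship .......
After op 2 (move_left): buffer="htuncgx" (len 7), cursors c1@0 c2@6, authorship .......
After op 3 (move_left): buffer="htuncgx" (len 7), cursors c1@0 c2@5, authorship .......
After op 4 (add_cursor(1)): buffer="htuncgx" (len 7), cursors c1@0 c3@1 c2@5, authorship .......
After op 5 (move_right): buffer="htuncgx" (len 7), cursors c1@1 c3@2 c2@6, authorship .......
After op 6 (move_right): buffer="htuncgx" (len 7), cursors c1@2 c3@3 c2@7, authorship .......
After op 7 (insert('y')): buffer="htyuyncgxy" (len 10), cursors c1@3 c3@5 c2@10, authorship ..1.3....2
Authorship (.=original, N=cursor N): . . 1 . 3 . . . . 2
Index 2: author = 1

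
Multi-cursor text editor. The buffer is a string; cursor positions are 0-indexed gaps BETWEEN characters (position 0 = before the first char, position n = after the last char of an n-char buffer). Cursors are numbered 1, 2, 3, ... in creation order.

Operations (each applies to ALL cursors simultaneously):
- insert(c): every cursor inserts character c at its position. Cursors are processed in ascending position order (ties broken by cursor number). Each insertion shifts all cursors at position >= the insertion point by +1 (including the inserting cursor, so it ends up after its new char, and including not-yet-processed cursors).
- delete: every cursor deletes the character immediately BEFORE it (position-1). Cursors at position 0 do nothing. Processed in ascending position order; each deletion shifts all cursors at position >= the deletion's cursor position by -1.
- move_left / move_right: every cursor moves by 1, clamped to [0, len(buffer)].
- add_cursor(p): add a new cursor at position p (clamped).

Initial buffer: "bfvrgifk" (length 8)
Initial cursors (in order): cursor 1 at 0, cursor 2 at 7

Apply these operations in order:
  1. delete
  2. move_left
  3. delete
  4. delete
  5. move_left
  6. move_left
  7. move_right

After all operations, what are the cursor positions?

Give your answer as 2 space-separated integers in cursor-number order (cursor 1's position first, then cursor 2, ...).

Answer: 1 2

Derivation:
After op 1 (delete): buffer="bfvrgik" (len 7), cursors c1@0 c2@6, authorship .......
After op 2 (move_left): buffer="bfvrgik" (len 7), cursors c1@0 c2@5, authorship .......
After op 3 (delete): buffer="bfvrik" (len 6), cursors c1@0 c2@4, authorship ......
After op 4 (delete): buffer="bfvik" (len 5), cursors c1@0 c2@3, authorship .....
After op 5 (move_left): buffer="bfvik" (len 5), cursors c1@0 c2@2, authorship .....
After op 6 (move_left): buffer="bfvik" (len 5), cursors c1@0 c2@1, authorship .....
After op 7 (move_right): buffer="bfvik" (len 5), cursors c1@1 c2@2, authorship .....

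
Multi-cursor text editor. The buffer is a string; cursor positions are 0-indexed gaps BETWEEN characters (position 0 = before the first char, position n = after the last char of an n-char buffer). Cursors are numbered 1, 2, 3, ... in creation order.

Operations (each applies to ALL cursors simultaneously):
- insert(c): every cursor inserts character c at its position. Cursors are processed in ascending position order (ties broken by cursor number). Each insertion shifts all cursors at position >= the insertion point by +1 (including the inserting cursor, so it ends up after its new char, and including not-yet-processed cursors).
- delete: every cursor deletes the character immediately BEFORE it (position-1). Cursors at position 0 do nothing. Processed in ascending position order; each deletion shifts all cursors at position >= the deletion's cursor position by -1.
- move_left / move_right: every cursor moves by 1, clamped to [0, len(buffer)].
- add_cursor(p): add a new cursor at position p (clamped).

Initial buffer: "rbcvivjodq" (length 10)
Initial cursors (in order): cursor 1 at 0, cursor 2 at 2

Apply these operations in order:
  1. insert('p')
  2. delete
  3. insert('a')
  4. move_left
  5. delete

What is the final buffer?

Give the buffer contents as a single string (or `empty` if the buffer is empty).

Answer: aracvivjodq

Derivation:
After op 1 (insert('p')): buffer="prbpcvivjodq" (len 12), cursors c1@1 c2@4, authorship 1..2........
After op 2 (delete): buffer="rbcvivjodq" (len 10), cursors c1@0 c2@2, authorship ..........
After op 3 (insert('a')): buffer="arbacvivjodq" (len 12), cursors c1@1 c2@4, authorship 1..2........
After op 4 (move_left): buffer="arbacvivjodq" (len 12), cursors c1@0 c2@3, authorship 1..2........
After op 5 (delete): buffer="aracvivjodq" (len 11), cursors c1@0 c2@2, authorship 1.2........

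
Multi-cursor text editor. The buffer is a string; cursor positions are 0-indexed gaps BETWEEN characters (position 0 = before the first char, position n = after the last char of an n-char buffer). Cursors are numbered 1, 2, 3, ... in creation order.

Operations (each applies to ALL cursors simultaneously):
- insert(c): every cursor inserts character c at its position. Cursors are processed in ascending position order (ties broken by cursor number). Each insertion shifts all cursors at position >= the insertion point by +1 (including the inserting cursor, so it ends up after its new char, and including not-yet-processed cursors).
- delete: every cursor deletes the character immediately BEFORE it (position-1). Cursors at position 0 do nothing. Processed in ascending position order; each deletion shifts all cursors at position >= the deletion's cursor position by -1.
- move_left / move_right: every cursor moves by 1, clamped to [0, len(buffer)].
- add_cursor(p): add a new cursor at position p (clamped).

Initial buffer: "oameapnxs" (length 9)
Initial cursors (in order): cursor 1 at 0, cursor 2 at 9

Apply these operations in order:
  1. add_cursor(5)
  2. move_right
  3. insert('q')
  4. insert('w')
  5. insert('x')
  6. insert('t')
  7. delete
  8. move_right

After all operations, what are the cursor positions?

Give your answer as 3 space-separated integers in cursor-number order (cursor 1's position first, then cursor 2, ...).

Answer: 5 18 13

Derivation:
After op 1 (add_cursor(5)): buffer="oameapnxs" (len 9), cursors c1@0 c3@5 c2@9, authorship .........
After op 2 (move_right): buffer="oameapnxs" (len 9), cursors c1@1 c3@6 c2@9, authorship .........
After op 3 (insert('q')): buffer="oqameapqnxsq" (len 12), cursors c1@2 c3@8 c2@12, authorship .1.....3...2
After op 4 (insert('w')): buffer="oqwameapqwnxsqw" (len 15), cursors c1@3 c3@10 c2@15, authorship .11.....33...22
After op 5 (insert('x')): buffer="oqwxameapqwxnxsqwx" (len 18), cursors c1@4 c3@12 c2@18, authorship .111.....333...222
After op 6 (insert('t')): buffer="oqwxtameapqwxtnxsqwxt" (len 21), cursors c1@5 c3@14 c2@21, authorship .1111.....3333...2222
After op 7 (delete): buffer="oqwxameapqwxnxsqwx" (len 18), cursors c1@4 c3@12 c2@18, authorship .111.....333...222
After op 8 (move_right): buffer="oqwxameapqwxnxsqwx" (len 18), cursors c1@5 c3@13 c2@18, authorship .111.....333...222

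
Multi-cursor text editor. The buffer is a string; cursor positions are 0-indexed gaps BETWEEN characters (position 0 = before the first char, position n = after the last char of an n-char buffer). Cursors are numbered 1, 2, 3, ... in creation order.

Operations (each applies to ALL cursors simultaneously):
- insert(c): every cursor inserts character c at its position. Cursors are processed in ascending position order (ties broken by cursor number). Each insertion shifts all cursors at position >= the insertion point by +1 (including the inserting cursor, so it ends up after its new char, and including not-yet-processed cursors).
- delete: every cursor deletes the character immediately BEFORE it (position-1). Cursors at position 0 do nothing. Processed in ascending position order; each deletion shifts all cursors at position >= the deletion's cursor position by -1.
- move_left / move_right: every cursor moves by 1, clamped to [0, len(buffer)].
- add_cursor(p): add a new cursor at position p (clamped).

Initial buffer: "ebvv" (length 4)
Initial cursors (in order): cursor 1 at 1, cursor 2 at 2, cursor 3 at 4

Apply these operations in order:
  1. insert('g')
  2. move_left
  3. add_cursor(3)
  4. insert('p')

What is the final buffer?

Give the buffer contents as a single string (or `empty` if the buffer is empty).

After op 1 (insert('g')): buffer="egbgvvg" (len 7), cursors c1@2 c2@4 c3@7, authorship .1.2..3
After op 2 (move_left): buffer="egbgvvg" (len 7), cursors c1@1 c2@3 c3@6, authorship .1.2..3
After op 3 (add_cursor(3)): buffer="egbgvvg" (len 7), cursors c1@1 c2@3 c4@3 c3@6, authorship .1.2..3
After op 4 (insert('p')): buffer="epgbppgvvpg" (len 11), cursors c1@2 c2@6 c4@6 c3@10, authorship .11.242..33

Answer: epgbppgvvpg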